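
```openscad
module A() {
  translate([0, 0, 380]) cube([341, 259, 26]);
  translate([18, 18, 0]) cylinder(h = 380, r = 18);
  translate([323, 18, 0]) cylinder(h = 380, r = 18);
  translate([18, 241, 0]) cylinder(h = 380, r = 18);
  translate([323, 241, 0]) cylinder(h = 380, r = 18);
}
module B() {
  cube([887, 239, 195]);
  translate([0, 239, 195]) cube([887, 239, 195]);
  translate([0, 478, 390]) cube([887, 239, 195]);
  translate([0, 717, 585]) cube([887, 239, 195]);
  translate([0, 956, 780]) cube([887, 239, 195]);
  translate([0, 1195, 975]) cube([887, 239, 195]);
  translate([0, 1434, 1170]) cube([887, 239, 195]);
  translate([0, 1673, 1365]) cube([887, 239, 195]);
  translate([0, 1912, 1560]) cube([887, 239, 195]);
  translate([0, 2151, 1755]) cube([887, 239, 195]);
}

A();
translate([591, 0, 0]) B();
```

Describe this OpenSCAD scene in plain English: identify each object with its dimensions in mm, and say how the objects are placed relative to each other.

A is a four-legged stool. The seat is 341×259 mm, 26 mm thick, top at z = 406 mm. It stands on four round legs, each 36 mm in diameter, from z = 0 to the seat underside, each leg's axis is inset half a diameter from the nearest pair of seat edges (so the leg's bounding box is flush with the corner).

B is a straight staircase of 10 solid steps. Each step is 887 mm wide (x), 239 mm deep (y, the going) and 195 mm tall (the rise). The first step rests on the floor; each subsequent step sits one going further in +y and one rise higher in +z, directly behind and above the previous step with no overlap.

The staircase is on the floor beside the stool on its +x side.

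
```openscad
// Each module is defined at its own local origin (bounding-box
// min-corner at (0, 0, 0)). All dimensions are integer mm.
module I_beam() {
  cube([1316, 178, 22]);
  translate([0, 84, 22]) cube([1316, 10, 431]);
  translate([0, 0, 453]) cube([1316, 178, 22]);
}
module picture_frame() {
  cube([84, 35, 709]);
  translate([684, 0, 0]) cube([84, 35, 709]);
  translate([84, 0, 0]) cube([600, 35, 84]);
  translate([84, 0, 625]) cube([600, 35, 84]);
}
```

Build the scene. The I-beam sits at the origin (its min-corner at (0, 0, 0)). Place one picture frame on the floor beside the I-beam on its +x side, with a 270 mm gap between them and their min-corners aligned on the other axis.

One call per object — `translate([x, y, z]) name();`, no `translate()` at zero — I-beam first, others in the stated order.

I_beam();
translate([1586, 0, 0]) picture_frame();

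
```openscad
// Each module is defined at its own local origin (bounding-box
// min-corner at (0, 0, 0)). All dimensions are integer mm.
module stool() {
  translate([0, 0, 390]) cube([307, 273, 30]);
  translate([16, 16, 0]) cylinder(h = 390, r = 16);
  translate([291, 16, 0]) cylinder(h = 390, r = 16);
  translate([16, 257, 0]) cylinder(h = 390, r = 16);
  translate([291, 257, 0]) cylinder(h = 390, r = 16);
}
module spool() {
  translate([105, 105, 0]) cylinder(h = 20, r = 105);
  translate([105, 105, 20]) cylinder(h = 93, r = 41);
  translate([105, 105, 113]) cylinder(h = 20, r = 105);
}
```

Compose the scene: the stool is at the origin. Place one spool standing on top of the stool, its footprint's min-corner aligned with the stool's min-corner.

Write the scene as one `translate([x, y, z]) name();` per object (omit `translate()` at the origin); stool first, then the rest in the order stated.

stool();
translate([0, 0, 420]) spool();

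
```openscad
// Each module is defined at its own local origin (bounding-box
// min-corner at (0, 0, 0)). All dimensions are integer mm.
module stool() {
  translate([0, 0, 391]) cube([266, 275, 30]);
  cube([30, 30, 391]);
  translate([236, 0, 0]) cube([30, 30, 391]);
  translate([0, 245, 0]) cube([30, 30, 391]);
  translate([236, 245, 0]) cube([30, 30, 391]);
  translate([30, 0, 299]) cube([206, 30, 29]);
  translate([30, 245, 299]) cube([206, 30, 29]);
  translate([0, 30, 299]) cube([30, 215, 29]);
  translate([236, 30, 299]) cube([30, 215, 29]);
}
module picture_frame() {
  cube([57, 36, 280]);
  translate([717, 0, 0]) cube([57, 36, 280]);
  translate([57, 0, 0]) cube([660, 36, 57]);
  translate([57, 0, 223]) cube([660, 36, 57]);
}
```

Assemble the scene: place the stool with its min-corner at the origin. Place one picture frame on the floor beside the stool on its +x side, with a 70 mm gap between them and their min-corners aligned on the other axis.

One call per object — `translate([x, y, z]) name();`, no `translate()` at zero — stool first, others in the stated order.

stool();
translate([336, 0, 0]) picture_frame();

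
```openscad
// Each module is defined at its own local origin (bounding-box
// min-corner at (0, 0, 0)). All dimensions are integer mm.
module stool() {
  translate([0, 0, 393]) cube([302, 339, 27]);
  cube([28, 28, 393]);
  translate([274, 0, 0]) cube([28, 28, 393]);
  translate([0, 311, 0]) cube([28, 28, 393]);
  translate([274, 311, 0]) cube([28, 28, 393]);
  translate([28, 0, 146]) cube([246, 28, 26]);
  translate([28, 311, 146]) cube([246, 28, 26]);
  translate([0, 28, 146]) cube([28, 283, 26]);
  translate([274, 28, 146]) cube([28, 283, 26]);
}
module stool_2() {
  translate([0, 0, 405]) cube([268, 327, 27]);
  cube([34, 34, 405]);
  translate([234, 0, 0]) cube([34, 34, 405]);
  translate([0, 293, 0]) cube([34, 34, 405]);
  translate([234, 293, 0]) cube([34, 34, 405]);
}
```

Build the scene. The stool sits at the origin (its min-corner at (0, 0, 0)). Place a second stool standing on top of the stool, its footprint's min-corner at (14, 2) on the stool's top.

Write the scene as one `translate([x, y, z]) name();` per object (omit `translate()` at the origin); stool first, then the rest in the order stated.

stool();
translate([14, 2, 420]) stool_2();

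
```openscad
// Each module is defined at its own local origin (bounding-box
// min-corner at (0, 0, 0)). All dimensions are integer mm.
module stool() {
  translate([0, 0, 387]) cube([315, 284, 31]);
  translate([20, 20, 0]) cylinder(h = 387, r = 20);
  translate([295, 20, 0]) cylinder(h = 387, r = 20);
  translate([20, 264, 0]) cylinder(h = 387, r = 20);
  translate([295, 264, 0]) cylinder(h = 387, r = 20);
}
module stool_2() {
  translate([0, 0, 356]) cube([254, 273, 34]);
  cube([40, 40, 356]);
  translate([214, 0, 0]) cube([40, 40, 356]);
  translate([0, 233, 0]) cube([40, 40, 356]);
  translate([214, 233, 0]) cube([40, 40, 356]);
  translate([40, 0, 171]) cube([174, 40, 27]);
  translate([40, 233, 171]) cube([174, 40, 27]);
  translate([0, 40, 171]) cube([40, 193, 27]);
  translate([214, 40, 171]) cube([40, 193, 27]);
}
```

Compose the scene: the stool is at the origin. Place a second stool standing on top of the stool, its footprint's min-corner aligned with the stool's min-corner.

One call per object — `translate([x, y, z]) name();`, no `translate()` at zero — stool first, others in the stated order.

stool();
translate([0, 0, 418]) stool_2();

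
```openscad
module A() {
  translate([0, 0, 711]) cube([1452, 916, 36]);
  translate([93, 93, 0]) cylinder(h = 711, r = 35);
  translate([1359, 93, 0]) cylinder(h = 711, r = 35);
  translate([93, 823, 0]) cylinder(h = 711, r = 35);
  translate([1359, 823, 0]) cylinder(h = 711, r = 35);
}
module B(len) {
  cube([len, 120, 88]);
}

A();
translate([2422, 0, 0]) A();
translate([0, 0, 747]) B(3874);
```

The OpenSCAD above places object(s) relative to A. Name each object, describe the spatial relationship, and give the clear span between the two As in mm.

Second table starts at x = 2422; first ends at x = 1452; clear span = 2422 − 1452 = 970 mm.

A is a table. B is a beam. A beam spans the tops of two tables. The clear span between the two tables is 970 mm.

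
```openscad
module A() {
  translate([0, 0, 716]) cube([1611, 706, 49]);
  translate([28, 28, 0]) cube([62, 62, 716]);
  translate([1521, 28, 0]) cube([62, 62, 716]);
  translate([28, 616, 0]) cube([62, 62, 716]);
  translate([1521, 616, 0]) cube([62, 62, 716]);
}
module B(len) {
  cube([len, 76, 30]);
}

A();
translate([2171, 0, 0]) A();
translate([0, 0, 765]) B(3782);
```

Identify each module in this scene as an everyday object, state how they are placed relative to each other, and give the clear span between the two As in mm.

Second table starts at x = 2171; first ends at x = 1611; clear span = 2171 − 1611 = 560 mm.

A is a table. B is a beam. A beam spans the tops of two tables. The clear span between the two tables is 560 mm.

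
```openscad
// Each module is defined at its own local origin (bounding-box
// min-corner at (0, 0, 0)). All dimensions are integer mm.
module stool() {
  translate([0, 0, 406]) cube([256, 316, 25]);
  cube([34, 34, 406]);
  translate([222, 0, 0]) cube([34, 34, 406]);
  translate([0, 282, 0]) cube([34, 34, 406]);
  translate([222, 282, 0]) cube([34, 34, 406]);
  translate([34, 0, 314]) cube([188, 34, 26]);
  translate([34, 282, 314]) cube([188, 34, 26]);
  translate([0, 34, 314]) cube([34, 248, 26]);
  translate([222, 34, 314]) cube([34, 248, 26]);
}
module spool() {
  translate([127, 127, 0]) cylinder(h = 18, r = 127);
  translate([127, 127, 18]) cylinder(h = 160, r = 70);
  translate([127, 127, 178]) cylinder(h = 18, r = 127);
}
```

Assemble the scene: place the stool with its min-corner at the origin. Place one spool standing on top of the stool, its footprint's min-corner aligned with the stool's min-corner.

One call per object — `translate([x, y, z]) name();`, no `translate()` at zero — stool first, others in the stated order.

stool();
translate([0, 0, 431]) spool();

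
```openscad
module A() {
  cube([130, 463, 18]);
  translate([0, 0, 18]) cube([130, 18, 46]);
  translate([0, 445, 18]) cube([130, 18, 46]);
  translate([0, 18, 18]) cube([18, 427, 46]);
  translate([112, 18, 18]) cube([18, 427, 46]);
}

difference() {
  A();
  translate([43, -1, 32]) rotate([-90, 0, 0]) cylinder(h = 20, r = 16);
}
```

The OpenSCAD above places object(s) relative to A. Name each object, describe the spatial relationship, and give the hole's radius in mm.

A is an open box. The open box has a circular hole through its front wall. The hole's radius is 16 mm.

The subtracted cylinder has r = 16 mm.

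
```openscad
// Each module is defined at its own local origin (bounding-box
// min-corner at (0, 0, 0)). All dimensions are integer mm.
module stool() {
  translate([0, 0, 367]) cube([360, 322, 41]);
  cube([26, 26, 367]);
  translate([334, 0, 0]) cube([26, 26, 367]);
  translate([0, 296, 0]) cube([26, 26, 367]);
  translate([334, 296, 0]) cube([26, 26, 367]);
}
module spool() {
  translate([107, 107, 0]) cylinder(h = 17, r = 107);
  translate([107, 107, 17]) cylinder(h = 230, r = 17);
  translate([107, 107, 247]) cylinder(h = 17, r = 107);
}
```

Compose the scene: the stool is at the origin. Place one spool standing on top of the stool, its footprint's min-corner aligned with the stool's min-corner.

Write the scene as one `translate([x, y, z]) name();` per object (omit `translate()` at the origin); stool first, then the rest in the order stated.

stool();
translate([0, 0, 408]) spool();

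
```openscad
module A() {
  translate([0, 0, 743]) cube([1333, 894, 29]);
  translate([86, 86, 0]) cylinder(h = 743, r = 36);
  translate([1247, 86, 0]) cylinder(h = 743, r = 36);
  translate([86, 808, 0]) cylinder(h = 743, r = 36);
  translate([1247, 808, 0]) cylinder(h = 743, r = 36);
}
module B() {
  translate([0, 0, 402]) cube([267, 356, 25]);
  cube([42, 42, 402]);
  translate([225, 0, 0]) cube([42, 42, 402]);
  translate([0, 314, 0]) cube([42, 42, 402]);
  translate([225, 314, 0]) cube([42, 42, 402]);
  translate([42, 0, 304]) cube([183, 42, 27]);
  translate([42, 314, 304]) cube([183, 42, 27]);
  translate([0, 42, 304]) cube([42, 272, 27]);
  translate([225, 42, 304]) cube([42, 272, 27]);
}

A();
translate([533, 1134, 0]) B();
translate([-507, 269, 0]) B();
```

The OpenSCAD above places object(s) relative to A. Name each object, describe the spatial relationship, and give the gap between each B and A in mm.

Each stool's nearest face is 240 mm from the table's bounding box.

A is a table. B is a stool. Two stools sit around the table at the +y, −x sides. The gap between each stool and the table is 240 mm.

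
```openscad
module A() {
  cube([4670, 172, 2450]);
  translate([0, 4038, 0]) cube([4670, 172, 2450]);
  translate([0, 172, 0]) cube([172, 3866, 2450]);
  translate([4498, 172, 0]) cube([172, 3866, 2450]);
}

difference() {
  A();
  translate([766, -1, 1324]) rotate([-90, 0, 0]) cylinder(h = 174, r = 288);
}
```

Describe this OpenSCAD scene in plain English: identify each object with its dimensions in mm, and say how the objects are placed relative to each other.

A is the wall frame of a small rectangular building: four walls, each 2450 mm tall and 172 mm thick, enclosing a footprint 4670 mm (x) by 4210 mm (y) outside-to-outside, with no floor or roof. The front and back walls (the −y and +y sides) span the full width; the two side walls fit between them.

The house frame has a circular hole of radius 288 mm through its front wall, centred at (x = 766, z = 1324).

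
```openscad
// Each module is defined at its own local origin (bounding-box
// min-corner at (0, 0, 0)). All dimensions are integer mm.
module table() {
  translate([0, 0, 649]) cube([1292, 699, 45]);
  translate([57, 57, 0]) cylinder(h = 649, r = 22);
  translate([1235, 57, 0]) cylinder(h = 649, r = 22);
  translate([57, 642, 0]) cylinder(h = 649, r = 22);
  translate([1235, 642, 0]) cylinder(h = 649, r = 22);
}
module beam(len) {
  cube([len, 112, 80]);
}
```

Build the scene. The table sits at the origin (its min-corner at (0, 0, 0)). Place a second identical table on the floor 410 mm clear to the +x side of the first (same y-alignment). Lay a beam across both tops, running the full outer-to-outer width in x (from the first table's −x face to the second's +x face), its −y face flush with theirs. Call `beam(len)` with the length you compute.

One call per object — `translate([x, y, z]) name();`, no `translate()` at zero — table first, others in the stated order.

table();
translate([1702, 0, 0]) table();
translate([0, 0, 694]) beam(2994);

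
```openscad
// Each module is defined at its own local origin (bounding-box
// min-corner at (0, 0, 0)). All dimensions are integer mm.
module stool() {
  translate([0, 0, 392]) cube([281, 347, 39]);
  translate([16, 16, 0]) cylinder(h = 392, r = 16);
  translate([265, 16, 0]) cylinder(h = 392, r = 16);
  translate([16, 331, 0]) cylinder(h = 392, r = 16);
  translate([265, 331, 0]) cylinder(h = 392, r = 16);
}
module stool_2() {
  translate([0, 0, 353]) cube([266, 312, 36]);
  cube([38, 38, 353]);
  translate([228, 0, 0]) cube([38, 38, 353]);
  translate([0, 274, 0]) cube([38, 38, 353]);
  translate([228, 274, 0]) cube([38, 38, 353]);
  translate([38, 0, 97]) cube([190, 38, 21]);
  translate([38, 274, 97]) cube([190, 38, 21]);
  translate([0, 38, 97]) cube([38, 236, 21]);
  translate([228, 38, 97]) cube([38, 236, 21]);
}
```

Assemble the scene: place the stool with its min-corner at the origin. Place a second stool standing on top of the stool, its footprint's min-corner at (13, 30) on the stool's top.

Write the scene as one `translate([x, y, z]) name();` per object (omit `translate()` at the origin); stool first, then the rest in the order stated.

stool();
translate([13, 30, 431]) stool_2();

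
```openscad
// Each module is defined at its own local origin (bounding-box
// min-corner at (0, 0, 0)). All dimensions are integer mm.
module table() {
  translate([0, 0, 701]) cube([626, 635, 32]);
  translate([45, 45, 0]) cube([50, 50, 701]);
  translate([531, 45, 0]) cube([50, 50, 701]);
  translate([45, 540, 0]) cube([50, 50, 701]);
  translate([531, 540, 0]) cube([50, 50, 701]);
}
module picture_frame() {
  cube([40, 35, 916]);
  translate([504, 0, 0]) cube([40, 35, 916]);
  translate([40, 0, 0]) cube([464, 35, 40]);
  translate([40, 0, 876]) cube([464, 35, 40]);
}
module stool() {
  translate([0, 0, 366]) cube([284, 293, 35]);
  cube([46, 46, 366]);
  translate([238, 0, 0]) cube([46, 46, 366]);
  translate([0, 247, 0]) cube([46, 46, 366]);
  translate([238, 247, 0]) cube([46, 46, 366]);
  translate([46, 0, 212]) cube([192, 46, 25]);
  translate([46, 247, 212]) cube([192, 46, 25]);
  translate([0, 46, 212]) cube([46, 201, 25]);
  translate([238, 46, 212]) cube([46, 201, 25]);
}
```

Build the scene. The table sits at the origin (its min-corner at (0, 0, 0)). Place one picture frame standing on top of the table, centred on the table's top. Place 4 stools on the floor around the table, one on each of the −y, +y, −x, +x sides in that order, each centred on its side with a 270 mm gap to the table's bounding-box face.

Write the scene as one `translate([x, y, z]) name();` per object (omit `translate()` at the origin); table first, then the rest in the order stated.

table();
translate([41, 300, 733]) picture_frame();
translate([171, -563, 0]) stool();
translate([171, 905, 0]) stool();
translate([-554, 171, 0]) stool();
translate([896, 171, 0]) stool();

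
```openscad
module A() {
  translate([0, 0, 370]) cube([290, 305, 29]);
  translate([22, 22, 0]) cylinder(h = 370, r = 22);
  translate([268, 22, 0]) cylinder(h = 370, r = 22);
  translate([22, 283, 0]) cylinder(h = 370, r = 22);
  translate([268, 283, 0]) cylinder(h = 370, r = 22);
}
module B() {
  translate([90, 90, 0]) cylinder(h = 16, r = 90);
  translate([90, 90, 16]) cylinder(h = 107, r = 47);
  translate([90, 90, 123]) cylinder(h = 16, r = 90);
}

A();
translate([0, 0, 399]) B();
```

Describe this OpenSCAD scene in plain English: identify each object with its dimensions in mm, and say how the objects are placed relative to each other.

A is a four-legged stool. The seat is 290×305 mm, 29 mm thick, top at z = 399 mm. It stands on four round legs, each 44 mm in diameter, from z = 0 to the seat underside, each leg's axis is inset half a diameter from the nearest pair of seat edges (so the leg's bounding box is flush with the corner).

B is a spool: two coaxial disc flanges of radius 90 mm and thickness 16 mm, joined by a core cylinder of radius 47 mm and height 107 mm. The lower flange rests on z = 0 and the three cylinders share a vertical axis.

The spool is on top of the stool.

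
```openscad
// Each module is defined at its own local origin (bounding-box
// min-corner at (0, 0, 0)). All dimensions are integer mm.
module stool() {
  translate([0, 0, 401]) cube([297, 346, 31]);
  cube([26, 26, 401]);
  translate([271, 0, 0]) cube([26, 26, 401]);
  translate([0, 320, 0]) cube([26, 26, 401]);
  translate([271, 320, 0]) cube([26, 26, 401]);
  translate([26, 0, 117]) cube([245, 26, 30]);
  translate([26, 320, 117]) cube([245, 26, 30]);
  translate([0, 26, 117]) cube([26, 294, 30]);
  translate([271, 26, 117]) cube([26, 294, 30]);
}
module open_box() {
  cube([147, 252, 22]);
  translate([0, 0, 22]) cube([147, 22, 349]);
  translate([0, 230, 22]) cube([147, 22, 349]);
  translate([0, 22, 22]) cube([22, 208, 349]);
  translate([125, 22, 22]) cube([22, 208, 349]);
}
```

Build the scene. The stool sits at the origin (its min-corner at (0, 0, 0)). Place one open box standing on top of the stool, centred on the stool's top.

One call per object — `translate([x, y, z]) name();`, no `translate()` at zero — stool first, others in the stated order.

stool();
translate([75, 47, 432]) open_box();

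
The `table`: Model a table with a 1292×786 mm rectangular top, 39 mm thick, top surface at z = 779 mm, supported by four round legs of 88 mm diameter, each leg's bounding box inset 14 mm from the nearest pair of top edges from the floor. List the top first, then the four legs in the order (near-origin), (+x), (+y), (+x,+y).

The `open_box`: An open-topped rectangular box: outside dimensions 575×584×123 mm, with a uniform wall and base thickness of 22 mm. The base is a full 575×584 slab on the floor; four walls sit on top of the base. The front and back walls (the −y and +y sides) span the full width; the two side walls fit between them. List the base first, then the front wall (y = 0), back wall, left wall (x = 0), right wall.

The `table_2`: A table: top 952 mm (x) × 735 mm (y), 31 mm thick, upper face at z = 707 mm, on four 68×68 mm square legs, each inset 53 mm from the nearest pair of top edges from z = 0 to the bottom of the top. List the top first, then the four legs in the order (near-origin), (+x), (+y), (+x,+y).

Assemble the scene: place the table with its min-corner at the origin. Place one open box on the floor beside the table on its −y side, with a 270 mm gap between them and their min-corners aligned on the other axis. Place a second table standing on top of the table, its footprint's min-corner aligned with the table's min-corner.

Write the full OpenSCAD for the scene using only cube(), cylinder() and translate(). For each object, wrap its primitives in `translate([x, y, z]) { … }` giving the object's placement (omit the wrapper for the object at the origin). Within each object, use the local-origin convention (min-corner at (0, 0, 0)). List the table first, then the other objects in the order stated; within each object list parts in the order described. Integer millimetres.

translate([0, 0, 740]) cube([1292, 786, 39]);
translate([58, 58, 0]) cylinder(h = 740, r = 44);
translate([1234, 58, 0]) cylinder(h = 740, r = 44);
translate([58, 728, 0]) cylinder(h = 740, r = 44);
translate([1234, 728, 0]) cylinder(h = 740, r = 44);
translate([0, -854, 0]) {
  cube([575, 584, 22]);
  translate([0, 0, 22]) cube([575, 22, 101]);
  translate([0, 562, 22]) cube([575, 22, 101]);
  translate([0, 22, 22]) cube([22, 540, 101]);
  translate([553, 22, 22]) cube([22, 540, 101]);
}
translate([0, 0, 779]) {
  translate([0, 0, 676]) cube([952, 735, 31]);
  translate([53, 53, 0]) cube([68, 68, 676]);
  translate([831, 53, 0]) cube([68, 68, 676]);
  translate([53, 614, 0]) cube([68, 68, 676]);
  translate([831, 614, 0]) cube([68, 68, 676]);
}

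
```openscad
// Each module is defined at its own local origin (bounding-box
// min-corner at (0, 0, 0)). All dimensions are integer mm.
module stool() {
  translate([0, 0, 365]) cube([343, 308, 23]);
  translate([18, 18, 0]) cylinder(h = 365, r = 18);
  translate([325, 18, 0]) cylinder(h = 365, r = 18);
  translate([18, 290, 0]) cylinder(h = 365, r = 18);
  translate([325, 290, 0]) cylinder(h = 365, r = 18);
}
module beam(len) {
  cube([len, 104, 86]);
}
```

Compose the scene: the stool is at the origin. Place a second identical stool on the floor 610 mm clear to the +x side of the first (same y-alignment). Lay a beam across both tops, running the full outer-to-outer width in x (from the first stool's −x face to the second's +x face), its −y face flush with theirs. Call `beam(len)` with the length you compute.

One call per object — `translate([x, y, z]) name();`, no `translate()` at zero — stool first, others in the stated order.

stool();
translate([953, 0, 0]) stool();
translate([0, 0, 388]) beam(1296);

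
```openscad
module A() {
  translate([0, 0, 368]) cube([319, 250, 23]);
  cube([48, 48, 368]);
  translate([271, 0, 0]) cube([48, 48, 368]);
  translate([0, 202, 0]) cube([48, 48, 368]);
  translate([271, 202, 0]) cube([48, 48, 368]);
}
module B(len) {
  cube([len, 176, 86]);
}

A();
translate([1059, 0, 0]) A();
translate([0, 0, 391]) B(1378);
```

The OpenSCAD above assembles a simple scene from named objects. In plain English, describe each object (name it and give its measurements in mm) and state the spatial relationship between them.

A is a four-legged stool. The seat is 319×250 mm, 23 mm thick, top at z = 391 mm. It stands on four square legs, each 48×48 mm in cross-section, from z = 0 to the seat underside, each flush with a corner of the seat.

B is a rectangular beam 1378 mm long (x), 176 mm deep (y), 86 mm thick (z).

The beam spans the tops of two stools placed 740 mm apart, resting at z = 391 mm.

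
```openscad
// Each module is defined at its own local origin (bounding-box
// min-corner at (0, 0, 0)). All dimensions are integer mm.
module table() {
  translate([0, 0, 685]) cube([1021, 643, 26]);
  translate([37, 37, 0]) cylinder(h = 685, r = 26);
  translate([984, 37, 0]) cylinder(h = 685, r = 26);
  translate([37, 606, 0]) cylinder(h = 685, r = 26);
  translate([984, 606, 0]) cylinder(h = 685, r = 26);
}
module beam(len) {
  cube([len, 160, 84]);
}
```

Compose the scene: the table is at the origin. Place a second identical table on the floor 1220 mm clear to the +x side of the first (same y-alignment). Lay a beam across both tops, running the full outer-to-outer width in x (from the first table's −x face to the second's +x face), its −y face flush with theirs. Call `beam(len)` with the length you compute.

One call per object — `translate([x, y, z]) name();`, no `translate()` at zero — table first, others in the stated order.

table();
translate([2241, 0, 0]) table();
translate([0, 0, 711]) beam(3262);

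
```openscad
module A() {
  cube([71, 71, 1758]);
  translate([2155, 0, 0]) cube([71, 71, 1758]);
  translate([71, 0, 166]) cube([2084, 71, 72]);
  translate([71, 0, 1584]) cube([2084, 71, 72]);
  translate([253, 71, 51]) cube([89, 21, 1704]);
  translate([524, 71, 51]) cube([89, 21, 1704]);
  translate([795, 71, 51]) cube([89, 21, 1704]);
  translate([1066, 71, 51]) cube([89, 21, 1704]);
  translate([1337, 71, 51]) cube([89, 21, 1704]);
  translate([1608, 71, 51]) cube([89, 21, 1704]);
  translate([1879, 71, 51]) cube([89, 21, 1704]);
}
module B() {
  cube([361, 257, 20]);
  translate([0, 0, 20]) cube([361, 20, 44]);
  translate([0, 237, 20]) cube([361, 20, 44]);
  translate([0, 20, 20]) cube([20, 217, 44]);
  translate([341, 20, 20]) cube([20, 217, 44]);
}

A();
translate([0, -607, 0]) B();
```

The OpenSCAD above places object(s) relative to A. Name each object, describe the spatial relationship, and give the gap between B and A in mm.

A is a fence section. B is an open box. The open box is on the floor beside the fence section on its −y side. The gap between the open box and the fence section is 350 mm.

The open box's nearest face is 350 mm from the fence section's −y face.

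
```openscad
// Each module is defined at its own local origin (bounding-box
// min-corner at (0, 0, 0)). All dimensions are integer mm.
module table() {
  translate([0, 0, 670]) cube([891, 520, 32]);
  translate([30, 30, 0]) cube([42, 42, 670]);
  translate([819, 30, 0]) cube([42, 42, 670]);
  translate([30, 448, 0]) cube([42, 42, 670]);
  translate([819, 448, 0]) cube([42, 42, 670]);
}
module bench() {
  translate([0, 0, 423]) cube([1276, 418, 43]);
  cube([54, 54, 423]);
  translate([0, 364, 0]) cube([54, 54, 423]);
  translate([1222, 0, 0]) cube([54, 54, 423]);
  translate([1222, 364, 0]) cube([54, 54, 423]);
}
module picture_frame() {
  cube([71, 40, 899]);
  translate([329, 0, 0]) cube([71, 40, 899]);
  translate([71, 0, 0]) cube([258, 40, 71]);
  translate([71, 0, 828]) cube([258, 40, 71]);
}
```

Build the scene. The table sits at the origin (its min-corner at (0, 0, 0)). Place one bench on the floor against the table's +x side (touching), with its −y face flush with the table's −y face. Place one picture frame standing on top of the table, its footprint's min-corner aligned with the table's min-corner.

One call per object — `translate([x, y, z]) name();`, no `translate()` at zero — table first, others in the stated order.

table();
translate([891, 0, 0]) bench();
translate([0, 0, 702]) picture_frame();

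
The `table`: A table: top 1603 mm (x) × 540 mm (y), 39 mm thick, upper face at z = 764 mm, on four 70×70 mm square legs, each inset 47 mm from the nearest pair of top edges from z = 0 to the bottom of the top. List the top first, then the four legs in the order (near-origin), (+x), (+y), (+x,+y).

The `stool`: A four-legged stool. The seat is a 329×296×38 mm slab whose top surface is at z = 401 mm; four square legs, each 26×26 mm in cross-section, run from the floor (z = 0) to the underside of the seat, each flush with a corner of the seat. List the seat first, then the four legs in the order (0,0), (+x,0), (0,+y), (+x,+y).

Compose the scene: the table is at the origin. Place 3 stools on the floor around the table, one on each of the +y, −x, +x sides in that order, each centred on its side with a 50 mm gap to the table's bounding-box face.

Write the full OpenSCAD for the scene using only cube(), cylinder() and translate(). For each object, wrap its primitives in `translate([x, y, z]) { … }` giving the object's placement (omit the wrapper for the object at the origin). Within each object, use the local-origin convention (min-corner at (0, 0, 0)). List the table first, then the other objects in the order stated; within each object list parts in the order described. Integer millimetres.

translate([0, 0, 725]) cube([1603, 540, 39]);
translate([47, 47, 0]) cube([70, 70, 725]);
translate([1486, 47, 0]) cube([70, 70, 725]);
translate([47, 423, 0]) cube([70, 70, 725]);
translate([1486, 423, 0]) cube([70, 70, 725]);
translate([637, 590, 0]) {
  translate([0, 0, 363]) cube([329, 296, 38]);
  cube([26, 26, 363]);
  translate([303, 0, 0]) cube([26, 26, 363]);
  translate([0, 270, 0]) cube([26, 26, 363]);
  translate([303, 270, 0]) cube([26, 26, 363]);
}
translate([-379, 122, 0]) {
  translate([0, 0, 363]) cube([329, 296, 38]);
  cube([26, 26, 363]);
  translate([303, 0, 0]) cube([26, 26, 363]);
  translate([0, 270, 0]) cube([26, 26, 363]);
  translate([303, 270, 0]) cube([26, 26, 363]);
}
translate([1653, 122, 0]) {
  translate([0, 0, 363]) cube([329, 296, 38]);
  cube([26, 26, 363]);
  translate([303, 0, 0]) cube([26, 26, 363]);
  translate([0, 270, 0]) cube([26, 26, 363]);
  translate([303, 270, 0]) cube([26, 26, 363]);
}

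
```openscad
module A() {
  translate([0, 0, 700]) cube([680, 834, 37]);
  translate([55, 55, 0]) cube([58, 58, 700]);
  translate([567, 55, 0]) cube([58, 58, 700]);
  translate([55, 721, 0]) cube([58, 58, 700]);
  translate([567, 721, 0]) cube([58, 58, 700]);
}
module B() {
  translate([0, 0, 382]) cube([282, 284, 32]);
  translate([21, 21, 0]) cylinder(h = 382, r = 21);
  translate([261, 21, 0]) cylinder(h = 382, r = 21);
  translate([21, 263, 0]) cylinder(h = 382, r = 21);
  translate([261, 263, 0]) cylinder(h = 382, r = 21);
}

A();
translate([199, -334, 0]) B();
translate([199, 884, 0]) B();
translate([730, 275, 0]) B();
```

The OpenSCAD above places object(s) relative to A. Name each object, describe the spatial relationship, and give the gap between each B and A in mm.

A is a table. B is a stool. Three stools sit around the table at the −y, +y, +x sides. The gap between each stool and the table is 50 mm.

Each stool's nearest face is 50 mm from the table's bounding box.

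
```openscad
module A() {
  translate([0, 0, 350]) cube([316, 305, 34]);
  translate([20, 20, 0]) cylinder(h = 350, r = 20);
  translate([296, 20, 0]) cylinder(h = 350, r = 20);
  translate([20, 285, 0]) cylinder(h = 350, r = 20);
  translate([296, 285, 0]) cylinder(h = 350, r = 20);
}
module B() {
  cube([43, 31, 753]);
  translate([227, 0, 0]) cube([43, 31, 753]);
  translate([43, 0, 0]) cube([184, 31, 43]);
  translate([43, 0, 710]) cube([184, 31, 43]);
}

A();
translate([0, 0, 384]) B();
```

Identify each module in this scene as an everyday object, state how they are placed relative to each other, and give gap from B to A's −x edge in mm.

The picture frame's min-x is at 0; the stool's min-x is 0; gap = 0 mm.

A is a stool. B is a picture frame. The picture frame is on top of the stool. The gap from the picture frame to the stool's −x edge is 0 mm.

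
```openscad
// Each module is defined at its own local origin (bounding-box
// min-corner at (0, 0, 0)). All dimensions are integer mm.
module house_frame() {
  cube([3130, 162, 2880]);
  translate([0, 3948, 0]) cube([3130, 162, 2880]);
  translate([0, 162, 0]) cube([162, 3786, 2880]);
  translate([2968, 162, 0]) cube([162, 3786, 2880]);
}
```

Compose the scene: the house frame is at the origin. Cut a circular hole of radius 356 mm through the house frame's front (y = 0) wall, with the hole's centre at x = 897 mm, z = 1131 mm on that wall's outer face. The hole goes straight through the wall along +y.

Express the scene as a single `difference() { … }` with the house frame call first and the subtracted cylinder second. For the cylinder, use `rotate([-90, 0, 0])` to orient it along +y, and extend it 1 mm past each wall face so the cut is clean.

difference() {
  house_frame();
  translate([897, -1, 1131]) rotate([-90, 0, 0]) cylinder(h = 164, r = 356);
}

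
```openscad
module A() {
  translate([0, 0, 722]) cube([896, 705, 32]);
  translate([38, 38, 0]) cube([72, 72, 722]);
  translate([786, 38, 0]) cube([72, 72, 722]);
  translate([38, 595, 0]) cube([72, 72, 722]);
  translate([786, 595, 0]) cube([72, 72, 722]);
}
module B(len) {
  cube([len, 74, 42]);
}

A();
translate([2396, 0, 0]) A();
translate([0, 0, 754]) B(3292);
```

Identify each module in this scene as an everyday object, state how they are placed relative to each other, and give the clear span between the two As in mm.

A is a table. B is a beam. A beam spans the tops of two tables. The clear span between the two tables is 1500 mm.

Second table starts at x = 2396; first ends at x = 896; clear span = 2396 − 896 = 1500 mm.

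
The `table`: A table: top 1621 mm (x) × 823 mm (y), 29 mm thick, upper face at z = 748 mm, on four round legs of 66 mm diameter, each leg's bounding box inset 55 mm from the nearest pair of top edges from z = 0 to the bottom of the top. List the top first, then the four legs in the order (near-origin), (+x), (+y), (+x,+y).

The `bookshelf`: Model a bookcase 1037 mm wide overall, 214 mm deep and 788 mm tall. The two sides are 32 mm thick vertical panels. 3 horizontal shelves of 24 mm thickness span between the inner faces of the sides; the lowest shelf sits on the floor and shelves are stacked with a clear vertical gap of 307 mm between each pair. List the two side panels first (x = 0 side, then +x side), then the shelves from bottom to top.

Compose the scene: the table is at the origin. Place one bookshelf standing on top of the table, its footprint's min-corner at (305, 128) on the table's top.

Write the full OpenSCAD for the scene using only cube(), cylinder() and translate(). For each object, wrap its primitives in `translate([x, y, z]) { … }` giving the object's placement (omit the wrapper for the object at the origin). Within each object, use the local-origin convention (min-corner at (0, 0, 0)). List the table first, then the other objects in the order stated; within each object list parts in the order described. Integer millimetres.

translate([0, 0, 719]) cube([1621, 823, 29]);
translate([88, 88, 0]) cylinder(h = 719, r = 33);
translate([1533, 88, 0]) cylinder(h = 719, r = 33);
translate([88, 735, 0]) cylinder(h = 719, r = 33);
translate([1533, 735, 0]) cylinder(h = 719, r = 33);
translate([305, 128, 748]) {
  cube([32, 214, 788]);
  translate([1005, 0, 0]) cube([32, 214, 788]);
  translate([32, 0, 0]) cube([973, 214, 24]);
  translate([32, 0, 331]) cube([973, 214, 24]);
  translate([32, 0, 662]) cube([973, 214, 24]);
}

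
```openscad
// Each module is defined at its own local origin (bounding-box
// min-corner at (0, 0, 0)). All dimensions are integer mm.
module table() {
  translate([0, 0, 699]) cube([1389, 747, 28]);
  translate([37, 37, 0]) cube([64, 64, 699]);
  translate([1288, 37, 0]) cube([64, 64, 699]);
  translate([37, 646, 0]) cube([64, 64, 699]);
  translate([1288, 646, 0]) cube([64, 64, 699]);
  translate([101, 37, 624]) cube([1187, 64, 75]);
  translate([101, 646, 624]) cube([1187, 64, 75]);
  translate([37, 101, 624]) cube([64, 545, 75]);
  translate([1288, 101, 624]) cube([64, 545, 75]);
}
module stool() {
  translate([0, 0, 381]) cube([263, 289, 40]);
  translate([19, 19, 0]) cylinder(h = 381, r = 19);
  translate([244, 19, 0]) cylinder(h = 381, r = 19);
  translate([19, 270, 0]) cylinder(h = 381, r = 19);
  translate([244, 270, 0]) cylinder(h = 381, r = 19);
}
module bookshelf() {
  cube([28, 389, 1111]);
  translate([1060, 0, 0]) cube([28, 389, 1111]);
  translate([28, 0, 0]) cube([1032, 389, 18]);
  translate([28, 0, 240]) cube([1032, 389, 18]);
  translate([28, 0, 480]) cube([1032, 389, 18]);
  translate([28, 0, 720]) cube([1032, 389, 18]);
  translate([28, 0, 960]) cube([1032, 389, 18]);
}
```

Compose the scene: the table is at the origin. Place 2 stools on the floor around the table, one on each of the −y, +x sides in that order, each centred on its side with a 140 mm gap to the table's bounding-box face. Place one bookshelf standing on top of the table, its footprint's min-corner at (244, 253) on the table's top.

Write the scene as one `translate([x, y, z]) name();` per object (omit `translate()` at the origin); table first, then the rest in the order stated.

table();
translate([563, -429, 0]) stool();
translate([1529, 229, 0]) stool();
translate([244, 253, 727]) bookshelf();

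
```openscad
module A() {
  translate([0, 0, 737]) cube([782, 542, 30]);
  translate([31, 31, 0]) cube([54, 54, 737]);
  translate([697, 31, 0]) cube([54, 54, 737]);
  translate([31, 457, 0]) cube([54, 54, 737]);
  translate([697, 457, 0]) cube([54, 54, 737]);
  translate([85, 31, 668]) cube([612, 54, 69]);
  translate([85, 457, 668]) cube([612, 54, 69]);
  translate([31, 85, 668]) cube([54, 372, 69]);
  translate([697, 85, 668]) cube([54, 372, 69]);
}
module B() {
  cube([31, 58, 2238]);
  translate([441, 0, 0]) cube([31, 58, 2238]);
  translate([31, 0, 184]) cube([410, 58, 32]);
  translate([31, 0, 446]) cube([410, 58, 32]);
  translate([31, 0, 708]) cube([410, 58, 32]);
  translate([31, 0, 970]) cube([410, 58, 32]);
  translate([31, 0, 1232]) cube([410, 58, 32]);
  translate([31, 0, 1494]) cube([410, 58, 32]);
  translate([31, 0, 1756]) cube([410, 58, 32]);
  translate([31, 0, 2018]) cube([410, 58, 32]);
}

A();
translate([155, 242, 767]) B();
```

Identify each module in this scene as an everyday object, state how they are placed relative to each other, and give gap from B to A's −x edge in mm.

A is a table. B is a ladder. The ladder is on top of the table, centred. The gap from the ladder to the table's −x edge is 155 mm.

The ladder's min-x is at 155; the table's min-x is 0; gap = 155 mm.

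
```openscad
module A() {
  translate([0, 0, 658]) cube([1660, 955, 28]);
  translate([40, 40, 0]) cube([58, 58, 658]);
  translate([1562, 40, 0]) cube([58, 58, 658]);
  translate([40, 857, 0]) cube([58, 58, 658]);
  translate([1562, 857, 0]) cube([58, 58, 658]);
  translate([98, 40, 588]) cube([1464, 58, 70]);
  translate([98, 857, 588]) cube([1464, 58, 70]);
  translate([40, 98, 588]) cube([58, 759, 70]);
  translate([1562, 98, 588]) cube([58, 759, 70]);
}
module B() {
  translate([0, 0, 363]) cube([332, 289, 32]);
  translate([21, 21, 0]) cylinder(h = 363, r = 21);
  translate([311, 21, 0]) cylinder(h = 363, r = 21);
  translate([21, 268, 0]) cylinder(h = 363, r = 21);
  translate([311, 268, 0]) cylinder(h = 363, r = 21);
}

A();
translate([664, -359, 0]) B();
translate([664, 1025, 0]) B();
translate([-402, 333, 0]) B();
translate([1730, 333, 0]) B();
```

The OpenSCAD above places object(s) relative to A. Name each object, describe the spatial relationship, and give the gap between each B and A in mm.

A is a table. B is a stool. Four stools sit around the table at the −y, +y, −x, +x sides. The gap between each stool and the table is 70 mm.

Each stool's nearest face is 70 mm from the table's bounding box.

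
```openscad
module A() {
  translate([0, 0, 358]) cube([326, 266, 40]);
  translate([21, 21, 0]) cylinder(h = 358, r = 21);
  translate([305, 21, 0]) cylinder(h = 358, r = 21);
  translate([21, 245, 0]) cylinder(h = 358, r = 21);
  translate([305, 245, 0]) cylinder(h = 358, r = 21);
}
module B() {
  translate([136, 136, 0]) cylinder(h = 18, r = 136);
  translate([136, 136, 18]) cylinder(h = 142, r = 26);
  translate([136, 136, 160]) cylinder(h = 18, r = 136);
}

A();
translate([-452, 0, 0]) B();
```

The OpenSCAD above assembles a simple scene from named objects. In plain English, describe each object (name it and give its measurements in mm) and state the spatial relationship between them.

A is a simple wooden stool: a rectangular seat 326 mm (x) by 266 mm (y), 40 mm thick, top face at z = 398 mm, on four round legs, each 42 mm in diameter. The legs rest on z = 0, each leg's axis is inset half a diameter from the nearest pair of seat edges (so the leg's bounding box is flush with the corner).

B is a spool: two coaxial disc flanges of radius 136 mm and thickness 18 mm, joined by a core cylinder of radius 26 mm and height 142 mm. The lower flange rests on z = 0 and the three cylinders share a vertical axis.

The spool is on the floor beside the stool on its −x side.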